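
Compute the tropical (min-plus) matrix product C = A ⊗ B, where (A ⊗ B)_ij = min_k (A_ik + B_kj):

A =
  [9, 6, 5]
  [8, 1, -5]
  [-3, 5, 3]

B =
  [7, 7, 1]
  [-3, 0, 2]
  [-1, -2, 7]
A ⊗ B =
  [3, 3, 8]
  [-6, -7, 2]
  [2, 1, -2]

Apply the min-plus product entry-by-entry:
  C[0][0] = min over k of (A[0][0] + B[0][0] = 9 + 7 = 16, A[0][1] + B[1][0] = 6 + -3 = 3, A[0][2] + B[2][0] = 5 + -1 = 4) = 3 (attained at k = 1)
  C[0][1] = min over k of (A[0][0] + B[0][1] = 9 + 7 = 16, A[0][1] + B[1][1] = 6 + 0 = 6, A[0][2] + B[2][1] = 5 + -2 = 3) = 3 (attained at k = 2)
  C[0][2] = min over k of (A[0][0] + B[0][2] = 9 + 1 = 10, A[0][1] + B[1][2] = 6 + 2 = 8, A[0][2] + B[2][2] = 5 + 7 = 12) = 8 (attained at k = 1)
  C[1][0] = min over k of (A[1][0] + B[0][0] = 8 + 7 = 15, A[1][1] + B[1][0] = 1 + -3 = -2, A[1][2] + B[2][0] = -5 + -1 = -6) = -6 (attained at k = 2)
  C[1][1] = min over k of (A[1][0] + B[0][1] = 8 + 7 = 15, A[1][1] + B[1][1] = 1 + 0 = 1, A[1][2] + B[2][1] = -5 + -2 = -7) = -7 (attained at k = 2)
  C[1][2] = min over k of (A[1][0] + B[0][2] = 8 + 1 = 9, A[1][1] + B[1][2] = 1 + 2 = 3, A[1][2] + B[2][2] = -5 + 7 = 2) = 2 (attained at k = 2)
  C[2][0] = min over k of (A[2][0] + B[0][0] = -3 + 7 = 4, A[2][1] + B[1][0] = 5 + -3 = 2, A[2][2] + B[2][0] = 3 + -1 = 2) = 2 (attained at k = 1)
  C[2][1] = min over k of (A[2][0] + B[0][1] = -3 + 7 = 4, A[2][1] + B[1][1] = 5 + 0 = 5, A[2][2] + B[2][1] = 3 + -2 = 1) = 1 (attained at k = 2)
  C[2][2] = min over k of (A[2][0] + B[0][2] = -3 + 1 = -2, A[2][1] + B[1][2] = 5 + 2 = 7, A[2][2] + B[2][2] = 3 + 7 = 10) = -2 (attained at k = 0)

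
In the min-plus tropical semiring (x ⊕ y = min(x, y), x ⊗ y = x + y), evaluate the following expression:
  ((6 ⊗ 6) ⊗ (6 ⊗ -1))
((6 ⊗ 6) ⊗ (6 ⊗ -1)) = 17

Expand innermost to outermost. Recall ⊕ takes the minimum of its arguments and ⊗ takes their sum. Working out the expression ((6 ⊗ 6) ⊗ (6 ⊗ -1)) gives 17.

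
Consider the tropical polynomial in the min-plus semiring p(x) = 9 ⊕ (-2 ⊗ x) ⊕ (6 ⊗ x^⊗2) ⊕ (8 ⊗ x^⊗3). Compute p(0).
p(0) = -2

A tropical monomial a ⊗ x^⊗i evaluates to a + i · x. Evaluating each term at x = 0:
  Term 0 contributes 9 + 0 · 0 = 9
  Term 1 contributes -2 + 1 · 0 = -2
  Term 2 contributes 6 + 2 · 0 = 6
  Term 3 contributes 8 + 3 · 0 = 8
p(0) = ⊕ of these = min[9, -2, 6, 8] = -2.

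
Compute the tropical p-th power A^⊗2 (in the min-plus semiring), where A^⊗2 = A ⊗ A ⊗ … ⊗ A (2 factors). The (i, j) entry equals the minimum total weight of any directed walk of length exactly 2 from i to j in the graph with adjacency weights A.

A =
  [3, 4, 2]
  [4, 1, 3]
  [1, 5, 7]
A^⊗2 =
  [3, 5, 5]
  [4, 2, 4]
  [4, 5, 3]

Each entry (A^⊗2)_ij equals the minimum over all length-2 walks i = v_0 → v_1 → … → v_2 = j of Σ_t A[v_t][v_{t+1}]. For example, for (i, j) = (0, 2) we minimise over 3 possible intermediate vertex sequences; the minimum is 5, attained along the walk 0 → 0 → 2.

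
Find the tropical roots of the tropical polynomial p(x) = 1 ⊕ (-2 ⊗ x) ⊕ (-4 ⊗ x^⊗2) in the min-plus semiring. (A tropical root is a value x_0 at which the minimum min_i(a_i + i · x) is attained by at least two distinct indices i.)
Roots: {2, 3}

Each tropical root is a break point of the lower envelope of the lines y = a_i + i · x (there are 3 lines, with slopes 0, 1, ..., 2). Only the lines that attain the minimum somewhere contribute to roots; other lines are dominated. Here the surviving (envelope) indices are i = 2, i = 1, i = 0.
Intersections between consecutive envelope lines give the roots: for adjacent envelope indices i < j the intersection is x = (a_i − a_j) / (j − i). Reading off the sorted break points: {2, 3}.
Verification: at each break x_0, at least two indices attain the minimum of min_i(a_i + i · x_0).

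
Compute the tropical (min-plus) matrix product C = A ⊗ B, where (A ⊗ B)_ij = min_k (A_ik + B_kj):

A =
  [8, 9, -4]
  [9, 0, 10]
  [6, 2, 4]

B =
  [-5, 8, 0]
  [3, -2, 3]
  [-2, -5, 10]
A ⊗ B =
  [-6, -9, 6]
  [3, -2, 3]
  [1, -1, 5]

Apply the min-plus product entry-by-entry:
  C[0][0] = min over k of (A[0][0] + B[0][0] = 8 + -5 = 3, A[0][1] + B[1][0] = 9 + 3 = 12, A[0][2] + B[2][0] = -4 + -2 = -6) = -6 (attained at k = 2)
  C[0][1] = min over k of (A[0][0] + B[0][1] = 8 + 8 = 16, A[0][1] + B[1][1] = 9 + -2 = 7, A[0][2] + B[2][1] = -4 + -5 = -9) = -9 (attained at k = 2)
  C[0][2] = min over k of (A[0][0] + B[0][2] = 8 + 0 = 8, A[0][1] + B[1][2] = 9 + 3 = 12, A[0][2] + B[2][2] = -4 + 10 = 6) = 6 (attained at k = 2)
  C[1][0] = min over k of (A[1][0] + B[0][0] = 9 + -5 = 4, A[1][1] + B[1][0] = 0 + 3 = 3, A[1][2] + B[2][0] = 10 + -2 = 8) = 3 (attained at k = 1)
  C[1][1] = min over k of (A[1][0] + B[0][1] = 9 + 8 = 17, A[1][1] + B[1][1] = 0 + -2 = -2, A[1][2] + B[2][1] = 10 + -5 = 5) = -2 (attained at k = 1)
  C[1][2] = min over k of (A[1][0] + B[0][2] = 9 + 0 = 9, A[1][1] + B[1][2] = 0 + 3 = 3, A[1][2] + B[2][2] = 10 + 10 = 20) = 3 (attained at k = 1)
  C[2][0] = min over k of (A[2][0] + B[0][0] = 6 + -5 = 1, A[2][1] + B[1][0] = 2 + 3 = 5, A[2][2] + B[2][0] = 4 + -2 = 2) = 1 (attained at k = 0)
  C[2][1] = min over k of (A[2][0] + B[0][1] = 6 + 8 = 14, A[2][1] + B[1][1] = 2 + -2 = 0, A[2][2] + B[2][1] = 4 + -5 = -1) = -1 (attained at k = 2)
  C[2][2] = min over k of (A[2][0] + B[0][2] = 6 + 0 = 6, A[2][1] + B[1][2] = 2 + 3 = 5, A[2][2] + B[2][2] = 4 + 10 = 14) = 5 (attained at k = 1)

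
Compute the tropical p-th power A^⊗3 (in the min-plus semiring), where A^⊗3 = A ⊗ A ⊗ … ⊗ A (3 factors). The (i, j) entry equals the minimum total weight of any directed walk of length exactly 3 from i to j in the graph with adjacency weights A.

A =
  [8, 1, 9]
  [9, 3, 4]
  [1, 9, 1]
A^⊗3 =
  [6, 7, 6]
  [6, 6, 6]
  [3, 3, 3]

Each entry (A^⊗3)_ij equals the minimum over all length-3 walks i = v_0 → v_1 → … → v_3 = j of Σ_t A[v_t][v_{t+1}]. For example, for (i, j) = (0, 2) we minimise over 9 possible intermediate vertex sequences; the minimum is 6, attained along the walk 0 → 1 → 2 → 2.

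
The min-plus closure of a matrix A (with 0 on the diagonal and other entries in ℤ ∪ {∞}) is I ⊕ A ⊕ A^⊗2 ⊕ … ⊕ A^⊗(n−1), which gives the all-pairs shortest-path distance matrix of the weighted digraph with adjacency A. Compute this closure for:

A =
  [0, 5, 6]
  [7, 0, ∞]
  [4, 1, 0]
Closure =
  [0, 5, 6]
  [7, 0, 13]
  [4, 1, 0]

This is the Floyd-Warshall all-pairs shortest-path computation. For each intermediate vertex k = 0, 1, …, 2, update dist[i][j] ← min(dist[i][j], dist[i][k] + dist[k][j]). The final matrix gives, for each (i, j), the minimum total weight of any directed path from i to j (possibly empty when i = j).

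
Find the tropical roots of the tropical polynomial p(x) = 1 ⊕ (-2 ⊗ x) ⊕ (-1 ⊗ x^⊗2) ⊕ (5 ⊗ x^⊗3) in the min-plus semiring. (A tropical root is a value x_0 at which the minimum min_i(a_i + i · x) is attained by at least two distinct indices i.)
Roots: {-6, -1, 3}

Each tropical root is a break point of the lower envelope of the lines y = a_i + i · x (there are 4 lines, with slopes 0, 1, ..., 3). Only the lines that attain the minimum somewhere contribute to roots; other lines are dominated. Here the surviving (envelope) indices are i = 3, i = 2, i = 1, i = 0.
Intersections between consecutive envelope lines give the roots: for adjacent envelope indices i < j the intersection is x = (a_i − a_j) / (j − i). Reading off the sorted break points: {-6, -1, 3}.
Verification: at each break x_0, at least two indices attain the minimum of min_i(a_i + i · x_0).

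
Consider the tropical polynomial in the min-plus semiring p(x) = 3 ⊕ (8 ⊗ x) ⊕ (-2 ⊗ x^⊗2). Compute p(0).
p(0) = -2

A tropical monomial a ⊗ x^⊗i evaluates to a + i · x. Evaluating each term at x = 0:
  Term 0 contributes 3 + 0 · 0 = 3
  Term 1 contributes 8 + 1 · 0 = 8
  Term 2 contributes -2 + 2 · 0 = -2
p(0) = ⊕ of these = min[3, 8, -2] = -2.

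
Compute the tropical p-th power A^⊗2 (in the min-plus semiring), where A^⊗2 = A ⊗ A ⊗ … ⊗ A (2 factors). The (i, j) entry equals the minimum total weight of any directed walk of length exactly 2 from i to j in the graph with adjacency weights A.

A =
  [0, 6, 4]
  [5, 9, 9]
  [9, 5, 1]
A^⊗2 =
  [0, 6, 4]
  [5, 11, 9]
  [9, 6, 2]

Each entry (A^⊗2)_ij equals the minimum over all length-2 walks i = v_0 → v_1 → … → v_2 = j of Σ_t A[v_t][v_{t+1}]. For example, for (i, j) = (0, 2) we minimise over 3 possible intermediate vertex sequences; the minimum is 4, attained along the walk 0 → 0 → 2.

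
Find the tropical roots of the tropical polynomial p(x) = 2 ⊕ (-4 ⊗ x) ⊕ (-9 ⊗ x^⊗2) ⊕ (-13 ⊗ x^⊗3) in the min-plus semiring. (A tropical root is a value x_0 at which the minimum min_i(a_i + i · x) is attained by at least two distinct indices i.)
Roots: {4, 5, 6}

Each tropical root is a break point of the lower envelope of the lines y = a_i + i · x (there are 4 lines, with slopes 0, 1, ..., 3). Only the lines that attain the minimum somewhere contribute to roots; other lines are dominated. Here the surviving (envelope) indices are i = 3, i = 2, i = 1, i = 0.
Intersections between consecutive envelope lines give the roots: for adjacent envelope indices i < j the intersection is x = (a_i − a_j) / (j − i). Reading off the sorted break points: {4, 5, 6}.
Verification: at each break x_0, at least two indices attain the minimum of min_i(a_i + i · x_0).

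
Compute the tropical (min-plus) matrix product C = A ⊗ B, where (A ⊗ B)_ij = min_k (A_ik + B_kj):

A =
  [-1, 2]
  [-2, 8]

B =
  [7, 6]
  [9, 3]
A ⊗ B =
  [6, 5]
  [5, 4]

Apply the min-plus product entry-by-entry:
  C[0][0] = min over k of (A[0][0] + B[0][0] = -1 + 7 = 6, A[0][1] + B[1][0] = 2 + 9 = 11) = 6 (attained at k = 0)
  C[0][1] = min over k of (A[0][0] + B[0][1] = -1 + 6 = 5, A[0][1] + B[1][1] = 2 + 3 = 5) = 5 (attained at k = 0)
  C[1][0] = min over k of (A[1][0] + B[0][0] = -2 + 7 = 5, A[1][1] + B[1][0] = 8 + 9 = 17) = 5 (attained at k = 0)
  C[1][1] = min over k of (A[1][0] + B[0][1] = -2 + 6 = 4, A[1][1] + B[1][1] = 8 + 3 = 11) = 4 (attained at k = 0)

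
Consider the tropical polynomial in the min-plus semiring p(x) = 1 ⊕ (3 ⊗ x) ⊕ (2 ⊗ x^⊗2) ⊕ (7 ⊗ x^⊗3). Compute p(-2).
p(-2) = -2

A tropical monomial a ⊗ x^⊗i evaluates to a + i · x. Evaluating each term at x = -2:
  Term 0 contributes 1 + 0 · -2 = 1
  Term 1 contributes 3 + 1 · -2 = 1
  Term 2 contributes 2 + 2 · -2 = -2
  Term 3 contributes 7 + 3 · -2 = 1
p(-2) = ⊕ of these = min[1, 1, -2, 1] = -2.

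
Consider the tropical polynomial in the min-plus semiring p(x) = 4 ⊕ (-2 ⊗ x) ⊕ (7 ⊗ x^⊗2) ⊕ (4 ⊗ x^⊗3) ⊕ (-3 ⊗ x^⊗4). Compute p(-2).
p(-2) = -11

A tropical monomial a ⊗ x^⊗i evaluates to a + i · x. Evaluating each term at x = -2:
  Term 0 contributes 4 + 0 · -2 = 4
  Term 1 contributes -2 + 1 · -2 = -4
  Term 2 contributes 7 + 2 · -2 = 3
  Term 3 contributes 4 + 3 · -2 = -2
  Term 4 contributes -3 + 4 · -2 = -11
p(-2) = ⊕ of these = min[4, -4, 3, -2, -11] = -11.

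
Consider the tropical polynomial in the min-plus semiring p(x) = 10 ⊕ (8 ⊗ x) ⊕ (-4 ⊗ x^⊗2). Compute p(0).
p(0) = -4

A tropical monomial a ⊗ x^⊗i evaluates to a + i · x. Evaluating each term at x = 0:
  Term 0 contributes 10 + 0 · 0 = 10
  Term 1 contributes 8 + 1 · 0 = 8
  Term 2 contributes -4 + 2 · 0 = -4
p(0) = ⊕ of these = min[10, 8, -4] = -4.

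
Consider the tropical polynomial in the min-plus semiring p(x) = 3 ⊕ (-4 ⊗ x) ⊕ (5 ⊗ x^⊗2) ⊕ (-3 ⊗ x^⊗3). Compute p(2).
p(2) = -2

A tropical monomial a ⊗ x^⊗i evaluates to a + i · x. Evaluating each term at x = 2:
  Term 0 contributes 3 + 0 · 2 = 3
  Term 1 contributes -4 + 1 · 2 = -2
  Term 2 contributes 5 + 2 · 2 = 9
  Term 3 contributes -3 + 3 · 2 = 3
p(2) = ⊕ of these = min[3, -2, 9, 3] = -2.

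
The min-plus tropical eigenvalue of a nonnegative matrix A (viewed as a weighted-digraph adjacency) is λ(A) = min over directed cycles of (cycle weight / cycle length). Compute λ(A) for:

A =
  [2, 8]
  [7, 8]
λ(A) = 2

Enumerate directed cycles and compute their means (weight / length). Sample:
  cycle 0 → 0: weight = 2, length = 1, mean = 2/1 ≈ 2.000
  cycle 1 → 1: weight = 8, length = 1, mean = 8/1 ≈ 8.000
  cycle 0 → 1 → 0: weight = 15, length = 2, mean = 15/2 ≈ 7.500
  cycle 1 → 0 → 1: weight = 15, length = 2, mean = 15/2 ≈ 7.500
Minimum mean = 2.000, attained e.g. along the cycle 0 → 0 with weight 2 and length 1. So λ(A) = 2/1 = 2.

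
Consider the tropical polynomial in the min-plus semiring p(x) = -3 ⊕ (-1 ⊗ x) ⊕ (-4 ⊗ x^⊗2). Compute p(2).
p(2) = -3

A tropical monomial a ⊗ x^⊗i evaluates to a + i · x. Evaluating each term at x = 2:
  Term 0 contributes -3 + 0 · 2 = -3
  Term 1 contributes -1 + 1 · 2 = 1
  Term 2 contributes -4 + 2 · 2 = 0
p(2) = ⊕ of these = min[-3, 1, 0] = -3.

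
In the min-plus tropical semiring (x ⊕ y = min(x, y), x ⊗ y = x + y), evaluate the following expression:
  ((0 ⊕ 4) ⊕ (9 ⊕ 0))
((0 ⊕ 4) ⊕ (9 ⊕ 0)) = 0

Expand innermost to outermost. Recall ⊕ takes the minimum of its arguments and ⊗ takes their sum. Working out the expression ((0 ⊕ 4) ⊕ (9 ⊕ 0)) gives 0.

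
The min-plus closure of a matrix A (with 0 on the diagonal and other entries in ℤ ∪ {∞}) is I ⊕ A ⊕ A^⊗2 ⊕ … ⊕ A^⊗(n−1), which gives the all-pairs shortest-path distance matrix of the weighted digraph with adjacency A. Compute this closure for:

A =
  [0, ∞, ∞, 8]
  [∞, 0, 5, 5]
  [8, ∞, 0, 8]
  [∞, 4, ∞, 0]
Closure =
  [0, 12, 17, 8]
  [13, 0, 5, 5]
  [8, 12, 0, 8]
  [17, 4, 9, 0]

This is the Floyd-Warshall all-pairs shortest-path computation. For each intermediate vertex k = 0, 1, …, 3, update dist[i][j] ← min(dist[i][j], dist[i][k] + dist[k][j]). The final matrix gives, for each (i, j), the minimum total weight of any directed path from i to j (possibly empty when i = j).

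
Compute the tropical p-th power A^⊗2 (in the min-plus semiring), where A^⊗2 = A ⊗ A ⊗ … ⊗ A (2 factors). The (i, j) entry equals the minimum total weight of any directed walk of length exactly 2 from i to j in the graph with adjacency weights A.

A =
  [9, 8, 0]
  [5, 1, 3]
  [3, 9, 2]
A^⊗2 =
  [3, 9, 2]
  [6, 2, 4]
  [5, 10, 3]

Each entry (A^⊗2)_ij equals the minimum over all length-2 walks i = v_0 → v_1 → … → v_2 = j of Σ_t A[v_t][v_{t+1}]. For example, for (i, j) = (0, 2) we minimise over 3 possible intermediate vertex sequences; the minimum is 2, attained along the walk 0 → 2 → 2.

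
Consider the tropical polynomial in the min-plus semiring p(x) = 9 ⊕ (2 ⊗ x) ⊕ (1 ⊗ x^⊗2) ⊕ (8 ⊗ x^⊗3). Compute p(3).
p(3) = 5

A tropical monomial a ⊗ x^⊗i evaluates to a + i · x. Evaluating each term at x = 3:
  Term 0 contributes 9 + 0 · 3 = 9
  Term 1 contributes 2 + 1 · 3 = 5
  Term 2 contributes 1 + 2 · 3 = 7
  Term 3 contributes 8 + 3 · 3 = 17
p(3) = ⊕ of these = min[9, 5, 7, 17] = 5.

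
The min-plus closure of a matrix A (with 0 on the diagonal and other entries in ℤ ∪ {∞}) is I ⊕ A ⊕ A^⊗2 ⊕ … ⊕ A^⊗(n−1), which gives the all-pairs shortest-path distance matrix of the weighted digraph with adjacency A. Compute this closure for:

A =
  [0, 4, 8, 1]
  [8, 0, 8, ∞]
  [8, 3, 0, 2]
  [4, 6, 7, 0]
Closure =
  [0, 4, 8, 1]
  [8, 0, 8, 9]
  [6, 3, 0, 2]
  [4, 6, 7, 0]

This is the Floyd-Warshall all-pairs shortest-path computation. For each intermediate vertex k = 0, 1, …, 3, update dist[i][j] ← min(dist[i][j], dist[i][k] + dist[k][j]). The final matrix gives, for each (i, j), the minimum total weight of any directed path from i to j (possibly empty when i = j).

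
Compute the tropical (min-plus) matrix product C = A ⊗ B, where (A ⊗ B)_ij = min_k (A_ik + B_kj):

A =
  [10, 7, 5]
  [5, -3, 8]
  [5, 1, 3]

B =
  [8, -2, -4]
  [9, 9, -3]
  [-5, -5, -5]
A ⊗ B =
  [0, 0, 0]
  [3, 3, -6]
  [-2, -2, -2]

Apply the min-plus product entry-by-entry:
  C[0][0] = min over k of (A[0][0] + B[0][0] = 10 + 8 = 18, A[0][1] + B[1][0] = 7 + 9 = 16, A[0][2] + B[2][0] = 5 + -5 = 0) = 0 (attained at k = 2)
  C[0][1] = min over k of (A[0][0] + B[0][1] = 10 + -2 = 8, A[0][1] + B[1][1] = 7 + 9 = 16, A[0][2] + B[2][1] = 5 + -5 = 0) = 0 (attained at k = 2)
  C[0][2] = min over k of (A[0][0] + B[0][2] = 10 + -4 = 6, A[0][1] + B[1][2] = 7 + -3 = 4, A[0][2] + B[2][2] = 5 + -5 = 0) = 0 (attained at k = 2)
  C[1][0] = min over k of (A[1][0] + B[0][0] = 5 + 8 = 13, A[1][1] + B[1][0] = -3 + 9 = 6, A[1][2] + B[2][0] = 8 + -5 = 3) = 3 (attained at k = 2)
  C[1][1] = min over k of (A[1][0] + B[0][1] = 5 + -2 = 3, A[1][1] + B[1][1] = -3 + 9 = 6, A[1][2] + B[2][1] = 8 + -5 = 3) = 3 (attained at k = 0)
  C[1][2] = min over k of (A[1][0] + B[0][2] = 5 + -4 = 1, A[1][1] + B[1][2] = -3 + -3 = -6, A[1][2] + B[2][2] = 8 + -5 = 3) = -6 (attained at k = 1)
  C[2][0] = min over k of (A[2][0] + B[0][0] = 5 + 8 = 13, A[2][1] + B[1][0] = 1 + 9 = 10, A[2][2] + B[2][0] = 3 + -5 = -2) = -2 (attained at k = 2)
  C[2][1] = min over k of (A[2][0] + B[0][1] = 5 + -2 = 3, A[2][1] + B[1][1] = 1 + 9 = 10, A[2][2] + B[2][1] = 3 + -5 = -2) = -2 (attained at k = 2)
  C[2][2] = min over k of (A[2][0] + B[0][2] = 5 + -4 = 1, A[2][1] + B[1][2] = 1 + -3 = -2, A[2][2] + B[2][2] = 3 + -5 = -2) = -2 (attained at k = 1)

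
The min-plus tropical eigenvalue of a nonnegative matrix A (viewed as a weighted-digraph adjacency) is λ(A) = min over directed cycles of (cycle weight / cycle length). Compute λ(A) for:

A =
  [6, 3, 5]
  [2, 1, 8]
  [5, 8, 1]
λ(A) = 1

Enumerate directed cycles and compute their means (weight / length). Sample:
  cycle 0 → 0: weight = 6, length = 1, mean = 6/1 ≈ 6.000
  cycle 1 → 1: weight = 1, length = 1, mean = 1/1 ≈ 1.000
  cycle 2 → 2: weight = 1, length = 1, mean = 1/1 ≈ 1.000
  cycle 0 → 1 → 0: weight = 5, length = 2, mean = 5/2 ≈ 2.500
  cycle 0 → 2 → 0: weight = 10, length = 2, mean = 10/2 ≈ 5.000
  cycle 1 → 0 → 1: weight = 5, length = 2, mean = 5/2 ≈ 2.500
Minimum mean = 1.000, attained e.g. along the cycle 1 → 1 with weight 1 and length 1. So λ(A) = 1/1 = 1.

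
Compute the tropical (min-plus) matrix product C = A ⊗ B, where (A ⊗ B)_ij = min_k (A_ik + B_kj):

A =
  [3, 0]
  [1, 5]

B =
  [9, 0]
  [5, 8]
A ⊗ B =
  [5, 3]
  [10, 1]

Apply the min-plus product entry-by-entry:
  C[0][0] = min over k of (A[0][0] + B[0][0] = 3 + 9 = 12, A[0][1] + B[1][0] = 0 + 5 = 5) = 5 (attained at k = 1)
  C[0][1] = min over k of (A[0][0] + B[0][1] = 3 + 0 = 3, A[0][1] + B[1][1] = 0 + 8 = 8) = 3 (attained at k = 0)
  C[1][0] = min over k of (A[1][0] + B[0][0] = 1 + 9 = 10, A[1][1] + B[1][0] = 5 + 5 = 10) = 10 (attained at k = 0)
  C[1][1] = min over k of (A[1][0] + B[0][1] = 1 + 0 = 1, A[1][1] + B[1][1] = 5 + 8 = 13) = 1 (attained at k = 0)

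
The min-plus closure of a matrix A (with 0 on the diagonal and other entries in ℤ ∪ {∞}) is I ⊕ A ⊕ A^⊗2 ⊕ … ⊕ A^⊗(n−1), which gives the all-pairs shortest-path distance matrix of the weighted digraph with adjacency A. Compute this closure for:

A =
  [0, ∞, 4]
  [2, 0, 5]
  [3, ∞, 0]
Closure =
  [0, ∞, 4]
  [2, 0, 5]
  [3, ∞, 0]

This is the Floyd-Warshall all-pairs shortest-path computation. For each intermediate vertex k = 0, 1, …, 2, update dist[i][j] ← min(dist[i][j], dist[i][k] + dist[k][j]). The final matrix gives, for each (i, j), the minimum total weight of any directed path from i to j (possibly empty when i = j).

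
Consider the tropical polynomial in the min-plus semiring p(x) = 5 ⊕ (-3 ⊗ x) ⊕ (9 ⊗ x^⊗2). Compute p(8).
p(8) = 5

A tropical monomial a ⊗ x^⊗i evaluates to a + i · x. Evaluating each term at x = 8:
  Term 0 contributes 5 + 0 · 8 = 5
  Term 1 contributes -3 + 1 · 8 = 5
  Term 2 contributes 9 + 2 · 8 = 25
p(8) = ⊕ of these = min[5, 5, 25] = 5.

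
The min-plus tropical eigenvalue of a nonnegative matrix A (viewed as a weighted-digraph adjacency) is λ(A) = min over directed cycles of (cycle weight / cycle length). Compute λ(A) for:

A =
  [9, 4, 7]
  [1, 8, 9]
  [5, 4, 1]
λ(A) = 1

Enumerate directed cycles and compute their means (weight / length). Sample:
  cycle 0 → 0: weight = 9, length = 1, mean = 9/1 ≈ 9.000
  cycle 1 → 1: weight = 8, length = 1, mean = 8/1 ≈ 8.000
  cycle 2 → 2: weight = 1, length = 1, mean = 1/1 ≈ 1.000
  cycle 0 → 1 → 0: weight = 5, length = 2, mean = 5/2 ≈ 2.500
  cycle 0 → 2 → 0: weight = 12, length = 2, mean = 12/2 ≈ 6.000
  cycle 1 → 0 → 1: weight = 5, length = 2, mean = 5/2 ≈ 2.500
Minimum mean = 1.000, attained e.g. along the cycle 2 → 2 with weight 1 and length 1. So λ(A) = 1/1 = 1.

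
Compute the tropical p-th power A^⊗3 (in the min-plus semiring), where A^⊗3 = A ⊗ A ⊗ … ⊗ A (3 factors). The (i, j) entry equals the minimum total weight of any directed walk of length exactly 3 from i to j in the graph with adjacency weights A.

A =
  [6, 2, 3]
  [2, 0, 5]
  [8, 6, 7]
A^⊗3 =
  [4, 2, 7]
  [2, 0, 5]
  [8, 6, 11]

Each entry (A^⊗3)_ij equals the minimum over all length-3 walks i = v_0 → v_1 → … → v_3 = j of Σ_t A[v_t][v_{t+1}]. For example, for (i, j) = (0, 2) we minimise over 9 possible intermediate vertex sequences; the minimum is 7, attained along the walk 0 → 1 → 0 → 2.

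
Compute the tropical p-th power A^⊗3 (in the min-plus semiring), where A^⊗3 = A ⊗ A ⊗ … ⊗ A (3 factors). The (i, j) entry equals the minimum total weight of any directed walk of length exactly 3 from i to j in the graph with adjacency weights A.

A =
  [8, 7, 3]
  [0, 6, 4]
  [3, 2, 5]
A^⊗3 =
  [5, 10, 9]
  [6, 5, 8]
  [7, 8, 5]

Each entry (A^⊗3)_ij equals the minimum over all length-3 walks i = v_0 → v_1 → … → v_3 = j of Σ_t A[v_t][v_{t+1}]. For example, for (i, j) = (0, 2) we minimise over 9 possible intermediate vertex sequences; the minimum is 9, attained along the walk 0 → 2 → 0 → 2.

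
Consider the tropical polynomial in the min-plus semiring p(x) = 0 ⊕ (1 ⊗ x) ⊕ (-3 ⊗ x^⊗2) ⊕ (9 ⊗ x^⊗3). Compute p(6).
p(6) = 0

A tropical monomial a ⊗ x^⊗i evaluates to a + i · x. Evaluating each term at x = 6:
  Term 0 contributes 0 + 0 · 6 = 0
  Term 1 contributes 1 + 1 · 6 = 7
  Term 2 contributes -3 + 2 · 6 = 9
  Term 3 contributes 9 + 3 · 6 = 27
p(6) = ⊕ of these = min[0, 7, 9, 27] = 0.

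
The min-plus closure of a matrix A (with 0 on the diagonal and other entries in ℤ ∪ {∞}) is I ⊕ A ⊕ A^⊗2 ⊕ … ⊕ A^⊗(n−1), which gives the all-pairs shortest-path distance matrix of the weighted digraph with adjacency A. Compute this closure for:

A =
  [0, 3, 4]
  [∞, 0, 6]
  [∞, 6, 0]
Closure =
  [0, 3, 4]
  [∞, 0, 6]
  [∞, 6, 0]

This is the Floyd-Warshall all-pairs shortest-path computation. For each intermediate vertex k = 0, 1, …, 2, update dist[i][j] ← min(dist[i][j], dist[i][k] + dist[k][j]). The final matrix gives, for each (i, j), the minimum total weight of any directed path from i to j (possibly empty when i = j).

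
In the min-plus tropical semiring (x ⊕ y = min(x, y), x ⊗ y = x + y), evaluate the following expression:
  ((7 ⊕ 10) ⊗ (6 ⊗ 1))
((7 ⊕ 10) ⊗ (6 ⊗ 1)) = 14

Expand innermost to outermost. Recall ⊕ takes the minimum of its arguments and ⊗ takes their sum. Working out the expression ((7 ⊕ 10) ⊗ (6 ⊗ 1)) gives 14.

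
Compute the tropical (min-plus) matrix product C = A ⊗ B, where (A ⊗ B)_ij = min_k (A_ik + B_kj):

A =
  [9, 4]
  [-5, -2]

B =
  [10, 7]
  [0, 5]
A ⊗ B =
  [4, 9]
  [-2, 2]

Apply the min-plus product entry-by-entry:
  C[0][0] = min over k of (A[0][0] + B[0][0] = 9 + 10 = 19, A[0][1] + B[1][0] = 4 + 0 = 4) = 4 (attained at k = 1)
  C[0][1] = min over k of (A[0][0] + B[0][1] = 9 + 7 = 16, A[0][1] + B[1][1] = 4 + 5 = 9) = 9 (attained at k = 1)
  C[1][0] = min over k of (A[1][0] + B[0][0] = -5 + 10 = 5, A[1][1] + B[1][0] = -2 + 0 = -2) = -2 (attained at k = 1)
  C[1][1] = min over k of (A[1][0] + B[0][1] = -5 + 7 = 2, A[1][1] + B[1][1] = -2 + 5 = 3) = 2 (attained at k = 0)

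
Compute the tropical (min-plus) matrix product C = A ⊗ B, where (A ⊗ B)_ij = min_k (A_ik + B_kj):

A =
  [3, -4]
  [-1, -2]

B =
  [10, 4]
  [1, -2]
A ⊗ B =
  [-3, -6]
  [-1, -4]

Apply the min-plus product entry-by-entry:
  C[0][0] = min over k of (A[0][0] + B[0][0] = 3 + 10 = 13, A[0][1] + B[1][0] = -4 + 1 = -3) = -3 (attained at k = 1)
  C[0][1] = min over k of (A[0][0] + B[0][1] = 3 + 4 = 7, A[0][1] + B[1][1] = -4 + -2 = -6) = -6 (attained at k = 1)
  C[1][0] = min over k of (A[1][0] + B[0][0] = -1 + 10 = 9, A[1][1] + B[1][0] = -2 + 1 = -1) = -1 (attained at k = 1)
  C[1][1] = min over k of (A[1][0] + B[0][1] = -1 + 4 = 3, A[1][1] + B[1][1] = -2 + -2 = -4) = -4 (attained at k = 1)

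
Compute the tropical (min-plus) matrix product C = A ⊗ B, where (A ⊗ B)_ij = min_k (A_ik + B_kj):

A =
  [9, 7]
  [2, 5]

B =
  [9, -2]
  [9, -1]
A ⊗ B =
  [16, 6]
  [11, 0]

Apply the min-plus product entry-by-entry:
  C[0][0] = min over k of (A[0][0] + B[0][0] = 9 + 9 = 18, A[0][1] + B[1][0] = 7 + 9 = 16) = 16 (attained at k = 1)
  C[0][1] = min over k of (A[0][0] + B[0][1] = 9 + -2 = 7, A[0][1] + B[1][1] = 7 + -1 = 6) = 6 (attained at k = 1)
  C[1][0] = min over k of (A[1][0] + B[0][0] = 2 + 9 = 11, A[1][1] + B[1][0] = 5 + 9 = 14) = 11 (attained at k = 0)
  C[1][1] = min over k of (A[1][0] + B[0][1] = 2 + -2 = 0, A[1][1] + B[1][1] = 5 + -1 = 4) = 0 (attained at k = 0)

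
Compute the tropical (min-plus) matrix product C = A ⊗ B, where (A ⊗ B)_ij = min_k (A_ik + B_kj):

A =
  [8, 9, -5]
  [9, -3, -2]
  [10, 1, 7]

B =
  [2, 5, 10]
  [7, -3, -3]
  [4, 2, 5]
A ⊗ B =
  [-1, -3, 0]
  [2, -6, -6]
  [8, -2, -2]

Apply the min-plus product entry-by-entry:
  C[0][0] = min over k of (A[0][0] + B[0][0] = 8 + 2 = 10, A[0][1] + B[1][0] = 9 + 7 = 16, A[0][2] + B[2][0] = -5 + 4 = -1) = -1 (attained at k = 2)
  C[0][1] = min over k of (A[0][0] + B[0][1] = 8 + 5 = 13, A[0][1] + B[1][1] = 9 + -3 = 6, A[0][2] + B[2][1] = -5 + 2 = -3) = -3 (attained at k = 2)
  C[0][2] = min over k of (A[0][0] + B[0][2] = 8 + 10 = 18, A[0][1] + B[1][2] = 9 + -3 = 6, A[0][2] + B[2][2] = -5 + 5 = 0) = 0 (attained at k = 2)
  C[1][0] = min over k of (A[1][0] + B[0][0] = 9 + 2 = 11, A[1][1] + B[1][0] = -3 + 7 = 4, A[1][2] + B[2][0] = -2 + 4 = 2) = 2 (attained at k = 2)
  C[1][1] = min over k of (A[1][0] + B[0][1] = 9 + 5 = 14, A[1][1] + B[1][1] = -3 + -3 = -6, A[1][2] + B[2][1] = -2 + 2 = 0) = -6 (attained at k = 1)
  C[1][2] = min over k of (A[1][0] + B[0][2] = 9 + 10 = 19, A[1][1] + B[1][2] = -3 + -3 = -6, A[1][2] + B[2][2] = -2 + 5 = 3) = -6 (attained at k = 1)
  C[2][0] = min over k of (A[2][0] + B[0][0] = 10 + 2 = 12, A[2][1] + B[1][0] = 1 + 7 = 8, A[2][2] + B[2][0] = 7 + 4 = 11) = 8 (attained at k = 1)
  C[2][1] = min over k of (A[2][0] + B[0][1] = 10 + 5 = 15, A[2][1] + B[1][1] = 1 + -3 = -2, A[2][2] + B[2][1] = 7 + 2 = 9) = -2 (attained at k = 1)
  C[2][2] = min over k of (A[2][0] + B[0][2] = 10 + 10 = 20, A[2][1] + B[1][2] = 1 + -3 = -2, A[2][2] + B[2][2] = 7 + 5 = 12) = -2 (attained at k = 1)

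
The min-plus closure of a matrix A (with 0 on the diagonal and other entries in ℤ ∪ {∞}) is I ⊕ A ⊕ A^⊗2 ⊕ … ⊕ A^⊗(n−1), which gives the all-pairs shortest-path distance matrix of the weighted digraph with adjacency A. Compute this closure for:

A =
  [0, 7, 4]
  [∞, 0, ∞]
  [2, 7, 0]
Closure =
  [0, 7, 4]
  [∞, 0, ∞]
  [2, 7, 0]

This is the Floyd-Warshall all-pairs shortest-path computation. For each intermediate vertex k = 0, 1, …, 2, update dist[i][j] ← min(dist[i][j], dist[i][k] + dist[k][j]). The final matrix gives, for each (i, j), the minimum total weight of any directed path from i to j (possibly empty when i = j).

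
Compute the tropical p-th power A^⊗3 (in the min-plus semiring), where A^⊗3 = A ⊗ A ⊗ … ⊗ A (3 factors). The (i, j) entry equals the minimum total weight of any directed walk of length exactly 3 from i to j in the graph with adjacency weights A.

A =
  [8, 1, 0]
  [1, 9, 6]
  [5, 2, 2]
A^⊗3 =
  [3, 3, 2]
  [3, 3, 3]
  [5, 4, 3]

Each entry (A^⊗3)_ij equals the minimum over all length-3 walks i = v_0 → v_1 → … → v_3 = j of Σ_t A[v_t][v_{t+1}]. For example, for (i, j) = (0, 2) we minimise over 9 possible intermediate vertex sequences; the minimum is 2, attained along the walk 0 → 1 → 0 → 2.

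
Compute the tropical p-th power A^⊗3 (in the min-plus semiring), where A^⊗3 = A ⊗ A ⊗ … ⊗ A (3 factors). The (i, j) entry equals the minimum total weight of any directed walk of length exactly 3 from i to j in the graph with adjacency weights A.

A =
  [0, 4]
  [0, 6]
A^⊗3 =
  [0, 4]
  [0, 4]

Each entry (A^⊗3)_ij equals the minimum over all length-3 walks i = v_0 → v_1 → … → v_3 = j of Σ_t A[v_t][v_{t+1}]. For example, for (i, j) = (0, 1) we minimise over 4 possible intermediate vertex sequences; the minimum is 4, attained along the walk 0 → 0 → 0 → 1.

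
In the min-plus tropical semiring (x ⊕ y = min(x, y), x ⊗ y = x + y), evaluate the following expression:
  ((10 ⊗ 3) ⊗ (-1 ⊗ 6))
((10 ⊗ 3) ⊗ (-1 ⊗ 6)) = 18

Expand innermost to outermost. Recall ⊕ takes the minimum of its arguments and ⊗ takes their sum. Working out the expression ((10 ⊗ 3) ⊗ (-1 ⊗ 6)) gives 18.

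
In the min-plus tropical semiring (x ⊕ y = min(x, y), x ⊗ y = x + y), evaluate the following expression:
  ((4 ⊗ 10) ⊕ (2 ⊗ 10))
((4 ⊗ 10) ⊕ (2 ⊗ 10)) = 12

Expand innermost to outermost. Recall ⊕ takes the minimum of its arguments and ⊗ takes their sum. Working out the expression ((4 ⊗ 10) ⊕ (2 ⊗ 10)) gives 12.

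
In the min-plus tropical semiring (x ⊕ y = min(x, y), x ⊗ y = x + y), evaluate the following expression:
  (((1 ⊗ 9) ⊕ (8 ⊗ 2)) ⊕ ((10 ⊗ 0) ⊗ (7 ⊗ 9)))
(((1 ⊗ 9) ⊕ (8 ⊗ 2)) ⊕ ((10 ⊗ 0) ⊗ (7 ⊗ 9))) = 10

Expand innermost to outermost. Recall ⊕ takes the minimum of its arguments and ⊗ takes their sum. Working out the expression (((1 ⊗ 9) ⊕ (8 ⊗ 2)) ⊕ ((10 ⊗ 0) ⊗ (7 ⊗ 9))) gives 10.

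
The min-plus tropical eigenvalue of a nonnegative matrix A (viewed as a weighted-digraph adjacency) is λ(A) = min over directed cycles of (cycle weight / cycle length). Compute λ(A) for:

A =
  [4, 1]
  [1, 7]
λ(A) = 1

Enumerate directed cycles and compute their means (weight / length). Sample:
  cycle 0 → 0: weight = 4, length = 1, mean = 4/1 ≈ 4.000
  cycle 1 → 1: weight = 7, length = 1, mean = 7/1 ≈ 7.000
  cycle 0 → 1 → 0: weight = 2, length = 2, mean = 2/2 ≈ 1.000
  cycle 1 → 0 → 1: weight = 2, length = 2, mean = 2/2 ≈ 1.000
Minimum mean = 1.000, attained e.g. along the cycle 0 → 1 → 0 with weight 2 and length 2. So λ(A) = 2/2 = 1.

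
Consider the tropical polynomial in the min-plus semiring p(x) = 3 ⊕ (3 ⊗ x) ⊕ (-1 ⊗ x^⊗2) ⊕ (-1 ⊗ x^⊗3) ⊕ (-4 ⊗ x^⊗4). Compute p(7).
p(7) = 3

A tropical monomial a ⊗ x^⊗i evaluates to a + i · x. Evaluating each term at x = 7:
  Term 0 contributes 3 + 0 · 7 = 3
  Term 1 contributes 3 + 1 · 7 = 10
  Term 2 contributes -1 + 2 · 7 = 13
  Term 3 contributes -1 + 3 · 7 = 20
  Term 4 contributes -4 + 4 · 7 = 24
p(7) = ⊕ of these = min[3, 10, 13, 20, 24] = 3.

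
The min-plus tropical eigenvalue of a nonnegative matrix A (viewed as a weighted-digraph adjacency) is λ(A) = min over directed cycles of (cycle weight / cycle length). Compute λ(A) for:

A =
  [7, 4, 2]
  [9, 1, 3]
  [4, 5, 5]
λ(A) = 1

Enumerate directed cycles and compute their means (weight / length). Sample:
  cycle 0 → 0: weight = 7, length = 1, mean = 7/1 ≈ 7.000
  cycle 1 → 1: weight = 1, length = 1, mean = 1/1 ≈ 1.000
  cycle 2 → 2: weight = 5, length = 1, mean = 5/1 ≈ 5.000
  cycle 0 → 1 → 0: weight = 13, length = 2, mean = 13/2 ≈ 6.500
  cycle 0 → 2 → 0: weight = 6, length = 2, mean = 6/2 ≈ 3.000
  cycle 1 → 0 → 1: weight = 13, length = 2, mean = 13/2 ≈ 6.500
Minimum mean = 1.000, attained e.g. along the cycle 1 → 1 with weight 1 and length 1. So λ(A) = 1/1 = 1.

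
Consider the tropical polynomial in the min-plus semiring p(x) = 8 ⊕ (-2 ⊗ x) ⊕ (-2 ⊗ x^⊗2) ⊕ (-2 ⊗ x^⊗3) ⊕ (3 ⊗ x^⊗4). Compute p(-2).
p(-2) = -8

A tropical monomial a ⊗ x^⊗i evaluates to a + i · x. Evaluating each term at x = -2:
  Term 0 contributes 8 + 0 · -2 = 8
  Term 1 contributes -2 + 1 · -2 = -4
  Term 2 contributes -2 + 2 · -2 = -6
  Term 3 contributes -2 + 3 · -2 = -8
  Term 4 contributes 3 + 4 · -2 = -5
p(-2) = ⊕ of these = min[8, -4, -6, -8, -5] = -8.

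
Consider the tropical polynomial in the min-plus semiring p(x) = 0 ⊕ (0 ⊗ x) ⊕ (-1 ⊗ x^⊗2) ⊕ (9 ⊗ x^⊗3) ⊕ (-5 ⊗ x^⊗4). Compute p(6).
p(6) = 0

A tropical monomial a ⊗ x^⊗i evaluates to a + i · x. Evaluating each term at x = 6:
  Term 0 contributes 0 + 0 · 6 = 0
  Term 1 contributes 0 + 1 · 6 = 6
  Term 2 contributes -1 + 2 · 6 = 11
  Term 3 contributes 9 + 3 · 6 = 27
  Term 4 contributes -5 + 4 · 6 = 19
p(6) = ⊕ of these = min[0, 6, 11, 27, 19] = 0.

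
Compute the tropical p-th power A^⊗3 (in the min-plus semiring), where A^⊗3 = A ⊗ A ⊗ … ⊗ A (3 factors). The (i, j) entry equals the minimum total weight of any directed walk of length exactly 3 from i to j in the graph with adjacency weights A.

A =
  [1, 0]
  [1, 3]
A^⊗3 =
  [2, 1]
  [2, 2]

Each entry (A^⊗3)_ij equals the minimum over all length-3 walks i = v_0 → v_1 → … → v_3 = j of Σ_t A[v_t][v_{t+1}]. For example, for (i, j) = (0, 1) we minimise over 4 possible intermediate vertex sequences; the minimum is 1, attained along the walk 0 → 1 → 0 → 1.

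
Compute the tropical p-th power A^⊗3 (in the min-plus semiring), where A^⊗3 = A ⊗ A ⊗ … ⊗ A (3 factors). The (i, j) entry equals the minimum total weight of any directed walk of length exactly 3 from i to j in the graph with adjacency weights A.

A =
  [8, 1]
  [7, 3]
A^⊗3 =
  [11, 7]
  [13, 9]

Each entry (A^⊗3)_ij equals the minimum over all length-3 walks i = v_0 → v_1 → … → v_3 = j of Σ_t A[v_t][v_{t+1}]. For example, for (i, j) = (0, 1) we minimise over 4 possible intermediate vertex sequences; the minimum is 7, attained along the walk 0 → 1 → 1 → 1.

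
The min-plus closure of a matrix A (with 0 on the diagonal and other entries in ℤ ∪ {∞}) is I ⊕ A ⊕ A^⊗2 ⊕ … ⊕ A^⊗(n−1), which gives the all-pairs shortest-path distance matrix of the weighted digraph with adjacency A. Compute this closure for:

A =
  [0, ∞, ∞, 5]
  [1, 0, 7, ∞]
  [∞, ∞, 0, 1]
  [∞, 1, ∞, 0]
Closure =
  [0, 6, 13, 5]
  [1, 0, 7, 6]
  [3, 2, 0, 1]
  [2, 1, 8, 0]

This is the Floyd-Warshall all-pairs shortest-path computation. For each intermediate vertex k = 0, 1, …, 3, update dist[i][j] ← min(dist[i][j], dist[i][k] + dist[k][j]). The final matrix gives, for each (i, j), the minimum total weight of any directed path from i to j (possibly empty when i = j).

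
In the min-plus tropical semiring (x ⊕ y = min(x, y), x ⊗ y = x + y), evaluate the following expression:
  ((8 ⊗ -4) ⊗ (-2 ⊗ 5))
((8 ⊗ -4) ⊗ (-2 ⊗ 5)) = 7

Expand innermost to outermost. Recall ⊕ takes the minimum of its arguments and ⊗ takes their sum. Working out the expression ((8 ⊗ -4) ⊗ (-2 ⊗ 5)) gives 7.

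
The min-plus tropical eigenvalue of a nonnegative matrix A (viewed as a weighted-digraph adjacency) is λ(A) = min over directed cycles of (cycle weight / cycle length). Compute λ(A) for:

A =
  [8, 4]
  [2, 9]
λ(A) = 3

Enumerate directed cycles and compute their means (weight / length). Sample:
  cycle 0 → 0: weight = 8, length = 1, mean = 8/1 ≈ 8.000
  cycle 1 → 1: weight = 9, length = 1, mean = 9/1 ≈ 9.000
  cycle 0 → 1 → 0: weight = 6, length = 2, mean = 6/2 ≈ 3.000
  cycle 1 → 0 → 1: weight = 6, length = 2, mean = 6/2 ≈ 3.000
Minimum mean = 3.000, attained e.g. along the cycle 0 → 1 → 0 with weight 6 and length 2. So λ(A) = 6/2 = 3.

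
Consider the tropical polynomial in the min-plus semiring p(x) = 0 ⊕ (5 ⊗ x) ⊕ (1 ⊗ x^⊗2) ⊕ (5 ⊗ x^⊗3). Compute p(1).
p(1) = 0

A tropical monomial a ⊗ x^⊗i evaluates to a + i · x. Evaluating each term at x = 1:
  Term 0 contributes 0 + 0 · 1 = 0
  Term 1 contributes 5 + 1 · 1 = 6
  Term 2 contributes 1 + 2 · 1 = 3
  Term 3 contributes 5 + 3 · 1 = 8
p(1) = ⊕ of these = min[0, 6, 3, 8] = 0.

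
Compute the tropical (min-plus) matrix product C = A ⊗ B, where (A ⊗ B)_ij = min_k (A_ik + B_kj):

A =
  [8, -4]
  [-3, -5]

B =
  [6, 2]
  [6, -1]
A ⊗ B =
  [2, -5]
  [1, -6]

Apply the min-plus product entry-by-entry:
  C[0][0] = min over k of (A[0][0] + B[0][0] = 8 + 6 = 14, A[0][1] + B[1][0] = -4 + 6 = 2) = 2 (attained at k = 1)
  C[0][1] = min over k of (A[0][0] + B[0][1] = 8 + 2 = 10, A[0][1] + B[1][1] = -4 + -1 = -5) = -5 (attained at k = 1)
  C[1][0] = min over k of (A[1][0] + B[0][0] = -3 + 6 = 3, A[1][1] + B[1][0] = -5 + 6 = 1) = 1 (attained at k = 1)
  C[1][1] = min over k of (A[1][0] + B[0][1] = -3 + 2 = -1, A[1][1] + B[1][1] = -5 + -1 = -6) = -6 (attained at k = 1)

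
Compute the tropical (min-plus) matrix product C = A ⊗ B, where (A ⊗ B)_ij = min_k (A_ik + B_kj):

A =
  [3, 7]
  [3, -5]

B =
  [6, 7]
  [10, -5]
A ⊗ B =
  [9, 2]
  [5, -10]

Apply the min-plus product entry-by-entry:
  C[0][0] = min over k of (A[0][0] + B[0][0] = 3 + 6 = 9, A[0][1] + B[1][0] = 7 + 10 = 17) = 9 (attained at k = 0)
  C[0][1] = min over k of (A[0][0] + B[0][1] = 3 + 7 = 10, A[0][1] + B[1][1] = 7 + -5 = 2) = 2 (attained at k = 1)
  C[1][0] = min over k of (A[1][0] + B[0][0] = 3 + 6 = 9, A[1][1] + B[1][0] = -5 + 10 = 5) = 5 (attained at k = 1)
  C[1][1] = min over k of (A[1][0] + B[0][1] = 3 + 7 = 10, A[1][1] + B[1][1] = -5 + -5 = -10) = -10 (attained at k = 1)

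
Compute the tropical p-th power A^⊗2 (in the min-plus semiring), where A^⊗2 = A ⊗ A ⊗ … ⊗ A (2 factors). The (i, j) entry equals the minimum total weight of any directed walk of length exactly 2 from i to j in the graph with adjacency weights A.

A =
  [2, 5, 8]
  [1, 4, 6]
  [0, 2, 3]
A^⊗2 =
  [4, 7, 10]
  [3, 6, 9]
  [2, 5, 6]

Each entry (A^⊗2)_ij equals the minimum over all length-2 walks i = v_0 → v_1 → … → v_2 = j of Σ_t A[v_t][v_{t+1}]. For example, for (i, j) = (0, 2) we minimise over 3 possible intermediate vertex sequences; the minimum is 10, attained along the walk 0 → 0 → 2.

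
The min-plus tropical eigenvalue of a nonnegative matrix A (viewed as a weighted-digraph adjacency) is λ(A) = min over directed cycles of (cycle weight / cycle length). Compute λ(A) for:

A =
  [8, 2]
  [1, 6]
λ(A) = 3/2

Enumerate directed cycles and compute their means (weight / length). Sample:
  cycle 0 → 0: weight = 8, length = 1, mean = 8/1 ≈ 8.000
  cycle 1 → 1: weight = 6, length = 1, mean = 6/1 ≈ 6.000
  cycle 0 → 1 → 0: weight = 3, length = 2, mean = 3/2 ≈ 1.500
  cycle 1 → 0 → 1: weight = 3, length = 2, mean = 3/2 ≈ 1.500
Minimum mean = 1.500, attained e.g. along the cycle 0 → 1 → 0 with weight 3 and length 2. So λ(A) = 3/2 = 3/2.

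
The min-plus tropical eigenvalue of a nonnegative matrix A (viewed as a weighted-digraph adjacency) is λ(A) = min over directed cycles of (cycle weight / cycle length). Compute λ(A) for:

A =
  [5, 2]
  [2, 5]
λ(A) = 2

Enumerate directed cycles and compute their means (weight / length). Sample:
  cycle 0 → 0: weight = 5, length = 1, mean = 5/1 ≈ 5.000
  cycle 1 → 1: weight = 5, length = 1, mean = 5/1 ≈ 5.000
  cycle 0 → 1 → 0: weight = 4, length = 2, mean = 4/2 ≈ 2.000
  cycle 1 → 0 → 1: weight = 4, length = 2, mean = 4/2 ≈ 2.000
Minimum mean = 2.000, attained e.g. along the cycle 0 → 1 → 0 with weight 4 and length 2. So λ(A) = 4/2 = 2.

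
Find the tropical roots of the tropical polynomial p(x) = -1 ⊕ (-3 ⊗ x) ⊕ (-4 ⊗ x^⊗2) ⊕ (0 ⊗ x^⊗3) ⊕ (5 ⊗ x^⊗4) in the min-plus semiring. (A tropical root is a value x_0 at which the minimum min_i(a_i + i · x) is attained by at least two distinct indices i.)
Roots: {-5, -4, 1, 2}

Each tropical root is a break point of the lower envelope of the lines y = a_i + i · x (there are 5 lines, with slopes 0, 1, ..., 4). Only the lines that attain the minimum somewhere contribute to roots; other lines are dominated. Here the surviving (envelope) indices are i = 4, i = 3, i = 2, i = 1, i = 0.
Intersections between consecutive envelope lines give the roots: for adjacent envelope indices i < j the intersection is x = (a_i − a_j) / (j − i). Reading off the sorted break points: {-5, -4, 1, 2}.
Verification: at each break x_0, at least two indices attain the minimum of min_i(a_i + i · x_0).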